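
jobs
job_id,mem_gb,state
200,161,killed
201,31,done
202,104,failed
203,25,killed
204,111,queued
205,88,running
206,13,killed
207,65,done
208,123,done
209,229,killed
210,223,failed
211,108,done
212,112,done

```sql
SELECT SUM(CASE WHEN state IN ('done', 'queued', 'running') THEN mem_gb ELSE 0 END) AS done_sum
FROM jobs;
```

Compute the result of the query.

638

job_id=200: ✗
job_id=201: ✓ → 31
job_id=202: ✗
job_id=203: ✗
job_id=204: ✓ → 111
job_id=205: ✓ → 88
job_id=206: ✗
job_id=207: ✓ → 65
job_id=208: ✓ → 123
job_id=209: ✗
job_id=210: ✗
job_id=211: ✓ → 108
job_id=212: ✓ → 112
done_sum = 31 + 111 + 88 + 65 + 123 + 108 + 112 = 638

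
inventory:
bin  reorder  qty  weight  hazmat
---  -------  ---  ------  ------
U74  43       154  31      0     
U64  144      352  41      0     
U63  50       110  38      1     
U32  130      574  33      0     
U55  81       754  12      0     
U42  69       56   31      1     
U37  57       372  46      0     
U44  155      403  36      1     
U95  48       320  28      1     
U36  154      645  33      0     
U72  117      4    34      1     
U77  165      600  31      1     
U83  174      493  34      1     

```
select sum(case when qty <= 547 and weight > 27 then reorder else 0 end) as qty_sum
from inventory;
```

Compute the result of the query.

857

bin=U74: ✓ → 43
bin=U64: ✓ → 144
bin=U63: ✓ → 50
bin=U32: ✗
bin=U55: ✗
bin=U42: ✓ → 69
bin=U37: ✓ → 57
bin=U44: ✓ → 155
bin=U95: ✓ → 48
bin=U36: ✗
bin=U72: ✓ → 117
bin=U77: ✗
bin=U83: ✓ → 174
qty_sum = 43 + 144 + 50 + 69 + 57 + 155 + 48 + 117 + 174 = 857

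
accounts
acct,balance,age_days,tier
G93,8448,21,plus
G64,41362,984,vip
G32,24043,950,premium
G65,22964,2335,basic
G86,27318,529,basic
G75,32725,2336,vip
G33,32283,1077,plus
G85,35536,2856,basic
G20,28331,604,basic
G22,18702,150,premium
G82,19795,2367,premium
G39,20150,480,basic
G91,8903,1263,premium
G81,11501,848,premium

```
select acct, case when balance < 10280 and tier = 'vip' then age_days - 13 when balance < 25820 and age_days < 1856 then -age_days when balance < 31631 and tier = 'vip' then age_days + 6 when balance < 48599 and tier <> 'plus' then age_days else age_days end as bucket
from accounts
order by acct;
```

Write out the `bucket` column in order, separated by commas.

acct=G20: balance < 48599 and tier <> 'plus' → 604
acct=G22: balance < 25820 and age_days < 1856 → -150
acct=G32: balance < 25820 and age_days < 1856 → -950
acct=G33: ELSE → 1077
acct=G39: balance < 25820 and age_days < 1856 → -480
acct=G64: balance < 48599 and tier <> 'plus' → 984
acct=G65: balance < 48599 and tier <> 'plus' → 2335
acct=G75: balance < 48599 and tier <> 'plus' → 2336
acct=G81: balance < 25820 and age_days < 1856 → -848
acct=G82: balance < 48599 and tier <> 'plus' → 2367
acct=G85: balance < 48599 and tier <> 'plus' → 2856
acct=G86: balance < 48599 and tier <> 'plus' → 529
acct=G91: balance < 25820 and age_days < 1856 → -1263
acct=G93: balance < 25820 and age_days < 1856 → -21

604, -150, -950, 1077, -480, 984, 2335, 2336, -848, 2367, 2856, 529, -1263, -21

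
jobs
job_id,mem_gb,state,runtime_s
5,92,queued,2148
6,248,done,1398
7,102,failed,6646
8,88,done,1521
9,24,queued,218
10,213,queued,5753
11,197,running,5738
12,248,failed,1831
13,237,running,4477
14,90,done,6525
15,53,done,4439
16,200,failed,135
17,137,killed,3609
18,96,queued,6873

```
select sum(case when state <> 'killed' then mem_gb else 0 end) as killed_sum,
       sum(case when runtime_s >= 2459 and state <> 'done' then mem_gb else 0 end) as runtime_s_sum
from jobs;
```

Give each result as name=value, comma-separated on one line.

[killed_sum: state <> 'killed']
job_id=5: ✓ → 92
job_id=6: ✓ → 248
job_id=7: ✓ → 102
job_id=8: ✓ → 88
job_id=9: ✓ → 24
job_id=10: ✓ → 213
job_id=11: ✓ → 197
job_id=12: ✓ → 248
job_id=13: ✓ → 237
job_id=14: ✓ → 90
job_id=15: ✓ → 53
job_id=16: ✓ → 200
job_id=17: ✗
job_id=18: ✓ → 96
killed_sum = 92 + 248 + 102 + 88 + 24 + 213 + 197 + 248 + 237 + 90 + 53 + 200 + 96 = 1888
—
[runtime_s_sum: runtime_s >= 2459 and state <> 'done']
job_id=5: ✗
job_id=6: ✗
job_id=7: ✓ → 102
job_id=8: ✗
job_id=9: ✗
job_id=10: ✓ → 213
job_id=11: ✓ → 197
job_id=12: ✗
job_id=13: ✓ → 237
job_id=14: ✗
job_id=15: ✗
job_id=16: ✗
job_id=17: ✓ → 137
job_id=18: ✓ → 96
runtime_s_sum = 102 + 213 + 197 + 237 + 137 + 96 = 982

killed_sum=1888, runtime_s_sum=982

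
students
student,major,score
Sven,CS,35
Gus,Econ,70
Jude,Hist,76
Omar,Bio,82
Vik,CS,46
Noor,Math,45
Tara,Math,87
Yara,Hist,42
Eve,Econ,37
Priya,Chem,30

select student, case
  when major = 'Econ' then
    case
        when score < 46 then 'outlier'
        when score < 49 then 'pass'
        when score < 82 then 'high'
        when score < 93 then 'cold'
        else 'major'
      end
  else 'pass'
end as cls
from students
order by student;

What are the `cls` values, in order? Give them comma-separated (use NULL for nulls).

outlier, high, pass, pass, pass, pass, pass, pass, pass, pass

student=Eve: major='Econ' → inner[score < 46] → outlier
student=Gus: major='Econ' → inner[score < 82] → high
student=Jude: major='Hist' → outer ELSE → pass
student=Noor: major='Math' → outer ELSE → pass
student=Omar: major='Bio' → outer ELSE → pass
student=Priya: major='Chem' → outer ELSE → pass
student=Sven: major='CS' → outer ELSE → pass
student=Tara: major='Math' → outer ELSE → pass
student=Vik: major='CS' → outer ELSE → pass
student=Yara: major='Hist' → outer ELSE → pass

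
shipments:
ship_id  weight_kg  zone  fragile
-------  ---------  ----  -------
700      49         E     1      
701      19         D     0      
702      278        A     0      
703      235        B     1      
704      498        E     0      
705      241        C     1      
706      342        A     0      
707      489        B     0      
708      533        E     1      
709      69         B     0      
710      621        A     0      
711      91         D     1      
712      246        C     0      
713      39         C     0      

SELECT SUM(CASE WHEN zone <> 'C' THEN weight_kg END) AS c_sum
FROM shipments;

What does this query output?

ship_id=700: ✓ → 49
ship_id=701: ✓ → 19
ship_id=702: ✓ → 278
ship_id=703: ✓ → 235
ship_id=704: ✓ → 498
ship_id=705: ✗
ship_id=706: ✓ → 342
ship_id=707: ✓ → 489
ship_id=708: ✓ → 533
ship_id=709: ✓ → 69
ship_id=710: ✓ → 621
ship_id=711: ✓ → 91
ship_id=712: ✗
ship_id=713: ✗
c_sum = 49 + 19 + 278 + 235 + 498 + 342 + 489 + 533 + 69 + 621 + 91 = 3224

3224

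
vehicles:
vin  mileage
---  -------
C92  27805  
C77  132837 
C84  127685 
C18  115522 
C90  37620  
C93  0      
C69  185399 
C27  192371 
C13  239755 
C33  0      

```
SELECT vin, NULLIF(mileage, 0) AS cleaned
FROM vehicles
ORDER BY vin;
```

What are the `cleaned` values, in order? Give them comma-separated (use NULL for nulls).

239755, 115522, 192371, NULL, 185399, 132837, 127685, 37620, 27805, NULL

vin=C13: mileage=239755 vs 0: differ → 239755
vin=C18: mileage=115522 vs 0: differ → 115522
vin=C27: mileage=192371 vs 0: differ → 192371
vin=C33: mileage=0 vs 0: equal → NULL
vin=C69: mileage=185399 vs 0: differ → 185399
vin=C77: mileage=132837 vs 0: differ → 132837
vin=C84: mileage=127685 vs 0: differ → 127685
vin=C90: mileage=37620 vs 0: differ → 37620
vin=C92: mileage=27805 vs 0: differ → 27805
vin=C93: mileage=0 vs 0: equal → NULL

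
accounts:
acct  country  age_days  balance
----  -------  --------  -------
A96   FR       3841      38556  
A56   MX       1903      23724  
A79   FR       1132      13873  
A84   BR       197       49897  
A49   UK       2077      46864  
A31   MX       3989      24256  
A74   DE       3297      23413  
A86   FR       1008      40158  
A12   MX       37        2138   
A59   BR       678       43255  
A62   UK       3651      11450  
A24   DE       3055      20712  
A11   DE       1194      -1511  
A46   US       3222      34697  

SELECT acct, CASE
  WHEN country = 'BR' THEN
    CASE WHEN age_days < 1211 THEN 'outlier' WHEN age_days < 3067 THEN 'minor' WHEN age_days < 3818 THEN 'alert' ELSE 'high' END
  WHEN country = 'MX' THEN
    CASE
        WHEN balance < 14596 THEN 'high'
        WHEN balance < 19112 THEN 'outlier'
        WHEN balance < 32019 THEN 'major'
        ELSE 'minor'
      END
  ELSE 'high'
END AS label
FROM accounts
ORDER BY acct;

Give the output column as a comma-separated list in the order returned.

high, high, high, major, high, high, major, outlier, high, high, high, outlier, high, high

acct=A11: country='DE' → outer ELSE → high
acct=A12: country='MX' → inner[balance < 14596] → high
acct=A24: country='DE' → outer ELSE → high
acct=A31: country='MX' → inner[balance < 32019] → major
acct=A46: country='US' → outer ELSE → high
acct=A49: country='UK' → outer ELSE → high
acct=A56: country='MX' → inner[balance < 32019] → major
acct=A59: country='BR' → inner[age_days < 1211] → outlier
acct=A62: country='UK' → outer ELSE → high
acct=A74: country='DE' → outer ELSE → high
acct=A79: country='FR' → outer ELSE → high
acct=A84: country='BR' → inner[age_days < 1211] → outlier
acct=A86: country='FR' → outer ELSE → high
acct=A96: country='FR' → outer ELSE → high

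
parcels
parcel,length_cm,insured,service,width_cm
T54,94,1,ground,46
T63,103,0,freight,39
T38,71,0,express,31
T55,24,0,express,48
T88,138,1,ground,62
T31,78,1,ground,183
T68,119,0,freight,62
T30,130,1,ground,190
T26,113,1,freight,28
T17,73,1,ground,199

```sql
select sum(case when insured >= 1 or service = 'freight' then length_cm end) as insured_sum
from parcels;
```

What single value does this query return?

parcel=T54: ✓ → 94
parcel=T63: ✓ → 103
parcel=T38: ✗
parcel=T55: ✗
parcel=T88: ✓ → 138
parcel=T31: ✓ → 78
parcel=T68: ✓ → 119
parcel=T30: ✓ → 130
parcel=T26: ✓ → 113
parcel=T17: ✓ → 73
insured_sum = 94 + 103 + 138 + 78 + 119 + 130 + 113 + 73 = 848

848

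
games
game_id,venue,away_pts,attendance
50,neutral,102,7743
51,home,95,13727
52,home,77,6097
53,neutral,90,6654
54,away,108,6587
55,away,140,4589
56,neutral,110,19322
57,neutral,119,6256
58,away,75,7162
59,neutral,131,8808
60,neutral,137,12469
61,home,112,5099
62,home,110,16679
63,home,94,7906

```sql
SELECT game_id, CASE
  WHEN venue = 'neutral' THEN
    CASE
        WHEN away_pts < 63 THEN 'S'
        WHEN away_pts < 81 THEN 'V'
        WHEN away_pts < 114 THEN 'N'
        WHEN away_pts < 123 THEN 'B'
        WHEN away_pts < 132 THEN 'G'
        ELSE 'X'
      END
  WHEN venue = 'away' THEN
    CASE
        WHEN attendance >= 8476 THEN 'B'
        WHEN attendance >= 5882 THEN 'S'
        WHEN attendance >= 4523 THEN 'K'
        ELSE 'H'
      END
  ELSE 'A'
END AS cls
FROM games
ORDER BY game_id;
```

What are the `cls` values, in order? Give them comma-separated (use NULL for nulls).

N, A, A, N, S, K, N, B, S, G, X, A, A, A

game_id=50: venue='neutral' → inner[away_pts < 114] → N
game_id=51: venue='home' → outer ELSE → A
game_id=52: venue='home' → outer ELSE → A
game_id=53: venue='neutral' → inner[away_pts < 114] → N
game_id=54: venue='away' → inner[attendance >= 5882] → S
game_id=55: venue='away' → inner[attendance >= 4523] → K
game_id=56: venue='neutral' → inner[away_pts < 114] → N
game_id=57: venue='neutral' → inner[away_pts < 123] → B
game_id=58: venue='away' → inner[attendance >= 5882] → S
game_id=59: venue='neutral' → inner[away_pts < 132] → G
game_id=60: venue='neutral' → inner[ELSE] → X
game_id=61: venue='home' → outer ELSE → A
game_id=62: venue='home' → outer ELSE → A
game_id=63: venue='home' → outer ELSE → A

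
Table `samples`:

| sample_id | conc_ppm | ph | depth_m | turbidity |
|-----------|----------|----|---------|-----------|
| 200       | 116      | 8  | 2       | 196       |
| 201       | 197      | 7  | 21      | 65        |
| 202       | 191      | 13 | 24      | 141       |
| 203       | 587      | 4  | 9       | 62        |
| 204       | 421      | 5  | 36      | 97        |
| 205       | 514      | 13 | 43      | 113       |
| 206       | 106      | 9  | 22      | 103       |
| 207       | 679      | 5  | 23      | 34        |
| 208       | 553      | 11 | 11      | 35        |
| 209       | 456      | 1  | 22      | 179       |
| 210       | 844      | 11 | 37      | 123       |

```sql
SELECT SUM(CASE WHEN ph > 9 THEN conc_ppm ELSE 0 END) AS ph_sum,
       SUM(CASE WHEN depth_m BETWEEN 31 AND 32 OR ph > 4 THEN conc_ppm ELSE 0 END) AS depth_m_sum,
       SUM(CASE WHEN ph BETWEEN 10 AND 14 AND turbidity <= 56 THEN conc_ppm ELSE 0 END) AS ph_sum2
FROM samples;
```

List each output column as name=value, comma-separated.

ph_sum=2102, depth_m_sum=3621, ph_sum2=553

[ph_sum: ph > 9]
sample_id=200: ✗
sample_id=201: ✗
sample_id=202: ✓ → 191
sample_id=203: ✗
sample_id=204: ✗
sample_id=205: ✓ → 514
sample_id=206: ✗
sample_id=207: ✗
sample_id=208: ✓ → 553
sample_id=209: ✗
sample_id=210: ✓ → 844
ph_sum = 191 + 514 + 553 + 844 = 2102
—
[depth_m_sum: depth_m BETWEEN 31 AND 32 OR ph > 4]
sample_id=200: ✓ → 116
sample_id=201: ✓ → 197
sample_id=202: ✓ → 191
sample_id=203: ✗
sample_id=204: ✓ → 421
sample_id=205: ✓ → 514
sample_id=206: ✓ → 106
sample_id=207: ✓ → 679
sample_id=208: ✓ → 553
sample_id=209: ✗
sample_id=210: ✓ → 844
depth_m_sum = 116 + 197 + 191 + 421 + 514 + 106 + 679 + 553 + 844 = 3621
—
[ph_sum2: ph BETWEEN 10 AND 14 AND turbidity <= 56]
sample_id=200: ✗
sample_id=201: ✗
sample_id=202: ✗
sample_id=203: ✗
sample_id=204: ✗
sample_id=205: ✗
sample_id=206: ✗
sample_id=207: ✗
sample_id=208: ✓ → 553
sample_id=209: ✗
sample_id=210: ✗
ph_sum2 = 553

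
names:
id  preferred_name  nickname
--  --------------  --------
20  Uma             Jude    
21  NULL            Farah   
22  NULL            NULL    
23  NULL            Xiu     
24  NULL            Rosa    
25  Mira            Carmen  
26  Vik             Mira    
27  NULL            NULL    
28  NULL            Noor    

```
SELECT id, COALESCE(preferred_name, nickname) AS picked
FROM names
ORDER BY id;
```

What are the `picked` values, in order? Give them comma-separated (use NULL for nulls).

id=20: preferred_name=Uma → Uma
id=21: preferred_name=NULL, nickname=Farah → Farah
id=22: preferred_name=NULL, nickname=NULL (all NULL) → NULL
id=23: preferred_name=NULL, nickname=Xiu → Xiu
id=24: preferred_name=NULL, nickname=Rosa → Rosa
id=25: preferred_name=Mira → Mira
id=26: preferred_name=Vik → Vik
id=27: preferred_name=NULL, nickname=NULL (all NULL) → NULL
id=28: preferred_name=NULL, nickname=Noor → Noor

Uma, Farah, NULL, Xiu, Rosa, Mira, Vik, NULL, Noor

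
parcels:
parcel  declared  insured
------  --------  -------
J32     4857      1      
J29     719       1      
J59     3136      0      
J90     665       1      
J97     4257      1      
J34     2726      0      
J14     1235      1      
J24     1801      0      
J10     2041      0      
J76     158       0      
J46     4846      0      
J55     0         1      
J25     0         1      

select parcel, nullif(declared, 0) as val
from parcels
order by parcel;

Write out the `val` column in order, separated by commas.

2041, 1235, 1801, NULL, 719, 4857, 2726, 4846, NULL, 3136, 158, 665, 4257

parcel=J10: declared=2041 vs 0: differ → 2041
parcel=J14: declared=1235 vs 0: differ → 1235
parcel=J24: declared=1801 vs 0: differ → 1801
parcel=J25: declared=0 vs 0: equal → NULL
parcel=J29: declared=719 vs 0: differ → 719
parcel=J32: declared=4857 vs 0: differ → 4857
parcel=J34: declared=2726 vs 0: differ → 2726
parcel=J46: declared=4846 vs 0: differ → 4846
parcel=J55: declared=0 vs 0: equal → NULL
parcel=J59: declared=3136 vs 0: differ → 3136
parcel=J76: declared=158 vs 0: differ → 158
parcel=J90: declared=665 vs 0: differ → 665
parcel=J97: declared=4257 vs 0: differ → 4257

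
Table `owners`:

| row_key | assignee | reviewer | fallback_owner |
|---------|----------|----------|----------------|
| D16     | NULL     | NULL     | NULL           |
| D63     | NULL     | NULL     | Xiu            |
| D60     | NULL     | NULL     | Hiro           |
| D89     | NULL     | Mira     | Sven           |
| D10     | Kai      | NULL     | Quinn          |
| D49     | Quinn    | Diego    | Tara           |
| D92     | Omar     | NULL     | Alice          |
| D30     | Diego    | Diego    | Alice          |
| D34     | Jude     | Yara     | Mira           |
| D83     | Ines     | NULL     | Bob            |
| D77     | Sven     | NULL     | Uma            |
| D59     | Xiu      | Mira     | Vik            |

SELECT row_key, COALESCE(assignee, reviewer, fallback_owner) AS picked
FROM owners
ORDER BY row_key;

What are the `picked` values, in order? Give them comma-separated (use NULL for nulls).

Kai, NULL, Diego, Jude, Quinn, Xiu, Hiro, Xiu, Sven, Ines, Mira, Omar

row_key=D10: assignee=Kai → Kai
row_key=D16: assignee=NULL, reviewer=NULL, fallback_owner=NULL (all NULL) → NULL
row_key=D30: assignee=Diego → Diego
row_key=D34: assignee=Jude → Jude
row_key=D49: assignee=Quinn → Quinn
row_key=D59: assignee=Xiu → Xiu
row_key=D60: assignee=NULL, reviewer=NULL, fallback_owner=Hiro → Hiro
row_key=D63: assignee=NULL, reviewer=NULL, fallback_owner=Xiu → Xiu
row_key=D77: assignee=Sven → Sven
row_key=D83: assignee=Ines → Ines
row_key=D89: assignee=NULL, reviewer=Mira → Mira
row_key=D92: assignee=Omar → Omar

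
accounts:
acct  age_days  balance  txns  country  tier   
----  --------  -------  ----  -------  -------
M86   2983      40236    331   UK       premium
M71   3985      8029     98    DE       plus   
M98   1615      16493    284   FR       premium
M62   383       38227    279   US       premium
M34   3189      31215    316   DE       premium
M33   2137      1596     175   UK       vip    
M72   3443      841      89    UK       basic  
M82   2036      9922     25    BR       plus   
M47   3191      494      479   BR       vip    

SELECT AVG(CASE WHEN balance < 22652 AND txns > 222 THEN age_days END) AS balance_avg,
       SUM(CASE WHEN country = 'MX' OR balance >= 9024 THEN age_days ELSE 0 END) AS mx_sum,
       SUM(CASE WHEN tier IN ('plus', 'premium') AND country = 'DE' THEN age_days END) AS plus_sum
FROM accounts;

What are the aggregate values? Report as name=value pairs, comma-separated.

balance_avg=2403, mx_sum=10206, plus_sum=7174

[balance_avg: balance < 22652 AND txns > 222]
acct=M86: ✗
acct=M71: ✗
acct=M98: ✓ → 1615
acct=M62: ✗
acct=M34: ✗
acct=M33: ✗
acct=M72: ✗
acct=M82: ✗
acct=M47: ✓ → 3191
balance_avg = (1615 + 3191) / 2 = 2403
—
[mx_sum: country = 'MX' OR balance >= 9024]
acct=M86: ✓ → 2983
acct=M71: ✗
acct=M98: ✓ → 1615
acct=M62: ✓ → 383
acct=M34: ✓ → 3189
acct=M33: ✗
acct=M72: ✗
acct=M82: ✓ → 2036
acct=M47: ✗
mx_sum = 2983 + 1615 + 383 + 3189 + 2036 = 10206
—
[plus_sum: tier IN ('plus', 'premium') AND country = 'DE']
acct=M86: ✗
acct=M71: ✓ → 3985
acct=M98: ✗
acct=M62: ✗
acct=M34: ✓ → 3189
acct=M33: ✗
acct=M72: ✗
acct=M82: ✗
acct=M47: ✗
plus_sum = 3985 + 3189 = 7174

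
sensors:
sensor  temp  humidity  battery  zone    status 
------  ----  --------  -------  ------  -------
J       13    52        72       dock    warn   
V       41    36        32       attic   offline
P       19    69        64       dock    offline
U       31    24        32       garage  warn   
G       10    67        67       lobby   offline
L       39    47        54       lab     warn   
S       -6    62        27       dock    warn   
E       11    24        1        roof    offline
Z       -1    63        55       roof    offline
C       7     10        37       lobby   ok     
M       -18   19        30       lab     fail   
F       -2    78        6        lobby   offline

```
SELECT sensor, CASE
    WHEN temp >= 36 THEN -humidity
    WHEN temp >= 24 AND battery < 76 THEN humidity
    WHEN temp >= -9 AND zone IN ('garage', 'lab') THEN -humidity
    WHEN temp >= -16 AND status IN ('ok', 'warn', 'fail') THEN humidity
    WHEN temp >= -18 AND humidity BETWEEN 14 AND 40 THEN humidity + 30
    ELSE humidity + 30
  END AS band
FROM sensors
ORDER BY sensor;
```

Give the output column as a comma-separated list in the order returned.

sensor=C: temp >= -16 AND status IN ('ok', 'warn', 'fail') → 10
sensor=E: temp >= -18 AND humidity BETWEEN 14 AND 40 → 54
sensor=F: ELSE → 108
sensor=G: ELSE → 97
sensor=J: temp >= -16 AND status IN ('ok', 'warn', 'fail') → 52
sensor=L: temp >= 36 → -47
sensor=M: temp >= -18 AND humidity BETWEEN 14 AND 40 → 49
sensor=P: ELSE → 99
sensor=S: temp >= -16 AND status IN ('ok', 'warn', 'fail') → 62
sensor=U: temp >= 24 AND battery < 76 → 24
sensor=V: temp >= 36 → -36
sensor=Z: ELSE → 93

10, 54, 108, 97, 52, -47, 49, 99, 62, 24, -36, 93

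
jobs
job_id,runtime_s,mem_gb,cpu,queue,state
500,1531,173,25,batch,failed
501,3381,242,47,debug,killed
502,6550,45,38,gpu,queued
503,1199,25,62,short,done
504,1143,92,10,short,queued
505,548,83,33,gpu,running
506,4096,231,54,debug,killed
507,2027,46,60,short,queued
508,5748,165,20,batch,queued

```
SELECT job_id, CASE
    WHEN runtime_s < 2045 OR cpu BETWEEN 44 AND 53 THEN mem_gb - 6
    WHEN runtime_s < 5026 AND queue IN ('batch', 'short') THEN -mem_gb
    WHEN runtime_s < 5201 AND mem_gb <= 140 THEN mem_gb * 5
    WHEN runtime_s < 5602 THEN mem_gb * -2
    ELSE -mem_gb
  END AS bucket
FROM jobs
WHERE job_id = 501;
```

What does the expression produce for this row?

job_id = 501: runtime_s=3381, mem_gb=242, cpu=47, queue=debug, state=killed.
runtime_s < 2045 OR cpu BETWEEN 44 AND 53 → true → 236

236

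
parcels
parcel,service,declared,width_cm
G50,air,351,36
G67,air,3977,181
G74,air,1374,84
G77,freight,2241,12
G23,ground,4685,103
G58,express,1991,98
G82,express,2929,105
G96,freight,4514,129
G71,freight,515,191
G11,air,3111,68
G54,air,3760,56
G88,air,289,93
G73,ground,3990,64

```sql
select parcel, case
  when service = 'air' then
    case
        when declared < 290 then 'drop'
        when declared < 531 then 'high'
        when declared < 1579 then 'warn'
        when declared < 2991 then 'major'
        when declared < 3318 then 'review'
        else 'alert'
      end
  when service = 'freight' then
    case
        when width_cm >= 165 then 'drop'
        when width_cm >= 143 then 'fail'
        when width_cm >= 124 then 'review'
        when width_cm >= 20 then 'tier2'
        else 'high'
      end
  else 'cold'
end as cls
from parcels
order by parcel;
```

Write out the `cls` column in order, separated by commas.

review, cold, high, alert, cold, alert, drop, cold, warn, high, cold, drop, review

parcel=G11: service='air' → inner[declared < 3318] → review
parcel=G23: service='ground' → outer ELSE → cold
parcel=G50: service='air' → inner[declared < 531] → high
parcel=G54: service='air' → inner[ELSE] → alert
parcel=G58: service='express' → outer ELSE → cold
parcel=G67: service='air' → inner[ELSE] → alert
parcel=G71: service='freight' → inner[width_cm >= 165] → drop
parcel=G73: service='ground' → outer ELSE → cold
parcel=G74: service='air' → inner[declared < 1579] → warn
parcel=G77: service='freight' → inner[ELSE] → high
parcel=G82: service='express' → outer ELSE → cold
parcel=G88: service='air' → inner[declared < 290] → drop
parcel=G96: service='freight' → inner[width_cm >= 124] → review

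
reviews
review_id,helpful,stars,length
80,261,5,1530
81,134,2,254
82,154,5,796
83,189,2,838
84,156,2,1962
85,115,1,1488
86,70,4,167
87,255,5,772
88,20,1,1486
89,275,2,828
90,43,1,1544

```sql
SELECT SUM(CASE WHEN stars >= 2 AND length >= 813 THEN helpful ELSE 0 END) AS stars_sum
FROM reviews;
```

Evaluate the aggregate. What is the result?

review_id=80: ✓ → 261
review_id=81: ✗
review_id=82: ✗
review_id=83: ✓ → 189
review_id=84: ✓ → 156
review_id=85: ✗
review_id=86: ✗
review_id=87: ✗
review_id=88: ✗
review_id=89: ✓ → 275
review_id=90: ✗
stars_sum = 261 + 189 + 156 + 275 = 881

881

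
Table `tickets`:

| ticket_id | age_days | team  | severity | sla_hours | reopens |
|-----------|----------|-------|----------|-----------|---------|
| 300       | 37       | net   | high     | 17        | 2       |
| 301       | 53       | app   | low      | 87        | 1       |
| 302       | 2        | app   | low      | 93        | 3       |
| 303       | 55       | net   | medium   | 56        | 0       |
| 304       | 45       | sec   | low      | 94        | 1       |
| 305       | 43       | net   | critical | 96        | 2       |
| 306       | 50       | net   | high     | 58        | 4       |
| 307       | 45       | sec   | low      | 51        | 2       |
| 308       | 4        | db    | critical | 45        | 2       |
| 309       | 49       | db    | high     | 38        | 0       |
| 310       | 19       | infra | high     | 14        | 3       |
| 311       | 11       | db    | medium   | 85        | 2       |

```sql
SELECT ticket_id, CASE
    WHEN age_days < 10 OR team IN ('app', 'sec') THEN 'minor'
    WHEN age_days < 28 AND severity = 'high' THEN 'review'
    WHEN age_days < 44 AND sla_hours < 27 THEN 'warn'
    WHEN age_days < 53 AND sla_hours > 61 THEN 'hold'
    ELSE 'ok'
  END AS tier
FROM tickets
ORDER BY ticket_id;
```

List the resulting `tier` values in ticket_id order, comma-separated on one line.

warn, minor, minor, ok, minor, hold, ok, minor, minor, ok, review, hold

ticket_id=300: age_days < 44 AND sla_hours < 27 → warn
ticket_id=301: age_days < 10 OR team IN ('app', 'sec') → minor
ticket_id=302: age_days < 10 OR team IN ('app', 'sec') → minor
ticket_id=303: ELSE → ok
ticket_id=304: age_days < 10 OR team IN ('app', 'sec') → minor
ticket_id=305: age_days < 53 AND sla_hours > 61 → hold
ticket_id=306: ELSE → ok
ticket_id=307: age_days < 10 OR team IN ('app', 'sec') → minor
ticket_id=308: age_days < 10 OR team IN ('app', 'sec') → minor
ticket_id=309: ELSE → ok
ticket_id=310: age_days < 28 AND severity = 'high' → review
ticket_id=311: age_days < 53 AND sla_hours > 61 → hold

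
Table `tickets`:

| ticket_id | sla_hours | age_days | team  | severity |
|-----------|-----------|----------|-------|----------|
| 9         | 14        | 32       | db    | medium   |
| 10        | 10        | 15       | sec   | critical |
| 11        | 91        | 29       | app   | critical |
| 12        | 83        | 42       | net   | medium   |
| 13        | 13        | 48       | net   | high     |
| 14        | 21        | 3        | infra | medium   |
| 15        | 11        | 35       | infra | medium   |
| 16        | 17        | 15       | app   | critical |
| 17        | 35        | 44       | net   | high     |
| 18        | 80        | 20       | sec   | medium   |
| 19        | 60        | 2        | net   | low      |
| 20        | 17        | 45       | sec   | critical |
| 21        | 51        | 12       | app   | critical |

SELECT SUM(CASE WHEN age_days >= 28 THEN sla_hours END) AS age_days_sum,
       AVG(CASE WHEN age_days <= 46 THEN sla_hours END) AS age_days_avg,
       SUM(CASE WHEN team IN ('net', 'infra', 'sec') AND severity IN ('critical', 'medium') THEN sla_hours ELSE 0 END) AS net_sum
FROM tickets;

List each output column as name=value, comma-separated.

age_days_sum=264, age_days_avg=40.8333333333, net_sum=222

[age_days_sum: age_days >= 28]
ticket_id=9: ✓ → 14
ticket_id=10: ✗
ticket_id=11: ✓ → 91
ticket_id=12: ✓ → 83
ticket_id=13: ✓ → 13
ticket_id=14: ✗
ticket_id=15: ✓ → 11
ticket_id=16: ✗
ticket_id=17: ✓ → 35
ticket_id=18: ✗
ticket_id=19: ✗
ticket_id=20: ✓ → 17
ticket_id=21: ✗
age_days_sum = 14 + 91 + 83 + 13 + 11 + 35 + 17 = 264
—
[age_days_avg: age_days <= 46]
ticket_id=9: ✓ → 14
ticket_id=10: ✓ → 10
ticket_id=11: ✓ → 91
ticket_id=12: ✓ → 83
ticket_id=13: ✗
ticket_id=14: ✓ → 21
ticket_id=15: ✓ → 11
ticket_id=16: ✓ → 17
ticket_id=17: ✓ → 35
ticket_id=18: ✓ → 80
ticket_id=19: ✓ → 60
ticket_id=20: ✓ → 17
ticket_id=21: ✓ → 51
age_days_avg = (14 + 10 + 91 + 83 + 21 + 11 + 17 + 35 + 80 + 60 + 17 + 51) / 12 = 40.8333333333
—
[net_sum: team IN ('net', 'infra', 'sec') AND severity IN ('critical', 'medium')]
ticket_id=9: ✗
ticket_id=10: ✓ → 10
ticket_id=11: ✗
ticket_id=12: ✓ → 83
ticket_id=13: ✗
ticket_id=14: ✓ → 21
ticket_id=15: ✓ → 11
ticket_id=16: ✗
ticket_id=17: ✗
ticket_id=18: ✓ → 80
ticket_id=19: ✗
ticket_id=20: ✓ → 17
ticket_id=21: ✗
net_sum = 10 + 83 + 21 + 11 + 80 + 17 = 222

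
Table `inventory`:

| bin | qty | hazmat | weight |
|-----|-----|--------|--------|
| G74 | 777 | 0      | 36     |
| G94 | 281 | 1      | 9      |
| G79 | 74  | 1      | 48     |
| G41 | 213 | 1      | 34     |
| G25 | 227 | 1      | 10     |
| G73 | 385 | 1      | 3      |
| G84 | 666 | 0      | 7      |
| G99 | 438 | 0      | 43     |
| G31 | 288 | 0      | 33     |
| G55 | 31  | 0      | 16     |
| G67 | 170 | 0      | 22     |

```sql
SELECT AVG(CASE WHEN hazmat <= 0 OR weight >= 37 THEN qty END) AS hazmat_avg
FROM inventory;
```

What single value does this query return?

bin=G74: ✓ → 777
bin=G94: ✗
bin=G79: ✓ → 74
bin=G41: ✗
bin=G25: ✗
bin=G73: ✗
bin=G84: ✓ → 666
bin=G99: ✓ → 438
bin=G31: ✓ → 288
bin=G55: ✓ → 31
bin=G67: ✓ → 170
hazmat_avg = (777 + 74 + 666 + 438 + 288 + 31 + 170) / 7 = 349.1428571429

349.1428571429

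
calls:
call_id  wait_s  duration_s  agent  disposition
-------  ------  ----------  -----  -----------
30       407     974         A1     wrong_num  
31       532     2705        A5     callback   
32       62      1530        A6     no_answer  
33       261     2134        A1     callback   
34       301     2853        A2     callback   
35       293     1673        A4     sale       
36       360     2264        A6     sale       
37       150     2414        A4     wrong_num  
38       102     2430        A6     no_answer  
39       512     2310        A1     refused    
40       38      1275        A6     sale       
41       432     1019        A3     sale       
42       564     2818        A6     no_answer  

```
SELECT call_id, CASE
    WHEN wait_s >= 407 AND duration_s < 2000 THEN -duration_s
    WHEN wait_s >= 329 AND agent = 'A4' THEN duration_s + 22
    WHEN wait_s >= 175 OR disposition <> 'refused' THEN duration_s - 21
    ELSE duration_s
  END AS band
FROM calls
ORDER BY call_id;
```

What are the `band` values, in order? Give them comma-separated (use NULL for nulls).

call_id=30: wait_s >= 407 AND duration_s < 2000 → -974
call_id=31: wait_s >= 175 OR disposition <> 'refused' → 2684
call_id=32: wait_s >= 175 OR disposition <> 'refused' → 1509
call_id=33: wait_s >= 175 OR disposition <> 'refused' → 2113
call_id=34: wait_s >= 175 OR disposition <> 'refused' → 2832
call_id=35: wait_s >= 175 OR disposition <> 'refused' → 1652
call_id=36: wait_s >= 175 OR disposition <> 'refused' → 2243
call_id=37: wait_s >= 175 OR disposition <> 'refused' → 2393
call_id=38: wait_s >= 175 OR disposition <> 'refused' → 2409
call_id=39: wait_s >= 175 OR disposition <> 'refused' → 2289
call_id=40: wait_s >= 175 OR disposition <> 'refused' → 1254
call_id=41: wait_s >= 407 AND duration_s < 2000 → -1019
call_id=42: wait_s >= 175 OR disposition <> 'refused' → 2797

-974, 2684, 1509, 2113, 2832, 1652, 2243, 2393, 2409, 2289, 1254, -1019, 2797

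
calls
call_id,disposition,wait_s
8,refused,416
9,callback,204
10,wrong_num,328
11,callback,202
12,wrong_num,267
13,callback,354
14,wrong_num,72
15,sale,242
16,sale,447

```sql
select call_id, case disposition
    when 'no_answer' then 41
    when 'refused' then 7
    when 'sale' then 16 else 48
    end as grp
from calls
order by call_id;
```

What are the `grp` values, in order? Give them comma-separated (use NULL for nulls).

call_id=8: disposition='refused' → 7
call_id=9: ELSE → 48
call_id=10: ELSE → 48
call_id=11: ELSE → 48
call_id=12: ELSE → 48
call_id=13: ELSE → 48
call_id=14: ELSE → 48
call_id=15: disposition='sale' → 16
call_id=16: disposition='sale' → 16

7, 48, 48, 48, 48, 48, 48, 16, 16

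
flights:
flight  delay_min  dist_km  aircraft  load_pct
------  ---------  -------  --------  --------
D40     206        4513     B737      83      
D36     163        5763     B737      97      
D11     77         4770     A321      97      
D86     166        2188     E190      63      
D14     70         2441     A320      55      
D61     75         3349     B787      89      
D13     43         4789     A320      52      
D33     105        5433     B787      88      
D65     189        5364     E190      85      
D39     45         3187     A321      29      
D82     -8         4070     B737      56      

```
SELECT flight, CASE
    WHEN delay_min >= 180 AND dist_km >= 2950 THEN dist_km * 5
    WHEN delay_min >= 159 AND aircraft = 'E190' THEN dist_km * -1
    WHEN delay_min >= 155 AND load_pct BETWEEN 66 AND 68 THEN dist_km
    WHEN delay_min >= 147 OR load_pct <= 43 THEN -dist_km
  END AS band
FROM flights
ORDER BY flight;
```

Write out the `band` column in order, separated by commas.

NULL, NULL, NULL, NULL, -5763, -3187, 22565, NULL, 26820, NULL, -2188

flight=D11: (no match → NULL) → NULL
flight=D13: (no match → NULL) → NULL
flight=D14: (no match → NULL) → NULL
flight=D33: (no match → NULL) → NULL
flight=D36: delay_min >= 147 OR load_pct <= 43 → -5763
flight=D39: delay_min >= 147 OR load_pct <= 43 → -3187
flight=D40: delay_min >= 180 AND dist_km >= 2950 → 22565
flight=D61: (no match → NULL) → NULL
flight=D65: delay_min >= 180 AND dist_km >= 2950 → 26820
flight=D82: (no match → NULL) → NULL
flight=D86: delay_min >= 159 AND aircraft = 'E190' → -2188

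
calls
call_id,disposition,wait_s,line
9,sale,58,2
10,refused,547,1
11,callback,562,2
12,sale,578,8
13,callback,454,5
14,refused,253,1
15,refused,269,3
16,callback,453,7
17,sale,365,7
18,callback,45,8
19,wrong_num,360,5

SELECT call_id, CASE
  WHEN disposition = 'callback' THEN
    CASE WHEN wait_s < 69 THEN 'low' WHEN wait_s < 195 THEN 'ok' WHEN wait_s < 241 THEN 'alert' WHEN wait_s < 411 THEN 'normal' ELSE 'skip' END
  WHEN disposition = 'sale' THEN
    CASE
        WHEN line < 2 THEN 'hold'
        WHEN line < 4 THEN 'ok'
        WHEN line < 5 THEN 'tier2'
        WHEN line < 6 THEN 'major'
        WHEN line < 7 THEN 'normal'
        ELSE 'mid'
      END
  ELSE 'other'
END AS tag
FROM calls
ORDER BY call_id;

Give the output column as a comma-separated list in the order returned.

ok, other, skip, mid, skip, other, other, skip, mid, low, other

call_id=9: disposition='sale' → inner[line < 4] → ok
call_id=10: disposition='refused' → outer ELSE → other
call_id=11: disposition='callback' → inner[ELSE] → skip
call_id=12: disposition='sale' → inner[ELSE] → mid
call_id=13: disposition='callback' → inner[ELSE] → skip
call_id=14: disposition='refused' → outer ELSE → other
call_id=15: disposition='refused' → outer ELSE → other
call_id=16: disposition='callback' → inner[ELSE] → skip
call_id=17: disposition='sale' → inner[ELSE] → mid
call_id=18: disposition='callback' → inner[wait_s < 69] → low
call_id=19: disposition='wrong_num' → outer ELSE → other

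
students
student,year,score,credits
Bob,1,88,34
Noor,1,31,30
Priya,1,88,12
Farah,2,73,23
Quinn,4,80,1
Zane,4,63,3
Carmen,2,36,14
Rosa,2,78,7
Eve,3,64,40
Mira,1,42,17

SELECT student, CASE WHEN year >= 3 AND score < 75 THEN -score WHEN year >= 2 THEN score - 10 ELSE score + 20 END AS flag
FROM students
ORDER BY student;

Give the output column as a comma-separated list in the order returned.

108, 26, -64, 63, 62, 51, 108, 70, 68, -63

student=Bob: ELSE → 108
student=Carmen: year >= 2 → 26
student=Eve: year >= 3 AND score < 75 → -64
student=Farah: year >= 2 → 63
student=Mira: ELSE → 62
student=Noor: ELSE → 51
student=Priya: ELSE → 108
student=Quinn: year >= 2 → 70
student=Rosa: year >= 2 → 68
student=Zane: year >= 3 AND score < 75 → -63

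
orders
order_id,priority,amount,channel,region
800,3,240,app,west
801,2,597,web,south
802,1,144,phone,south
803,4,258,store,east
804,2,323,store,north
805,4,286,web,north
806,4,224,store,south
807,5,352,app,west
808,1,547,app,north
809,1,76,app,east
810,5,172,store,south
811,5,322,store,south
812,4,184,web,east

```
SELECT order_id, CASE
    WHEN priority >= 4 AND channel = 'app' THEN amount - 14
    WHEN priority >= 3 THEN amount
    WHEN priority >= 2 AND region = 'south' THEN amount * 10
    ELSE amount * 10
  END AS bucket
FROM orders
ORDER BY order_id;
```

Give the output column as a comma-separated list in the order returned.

240, 5970, 1440, 258, 3230, 286, 224, 338, 5470, 760, 172, 322, 184

order_id=800: priority >= 3 → 240
order_id=801: priority >= 2 AND region = 'south' → 5970
order_id=802: ELSE → 1440
order_id=803: priority >= 3 → 258
order_id=804: ELSE → 3230
order_id=805: priority >= 3 → 286
order_id=806: priority >= 3 → 224
order_id=807: priority >= 4 AND channel = 'app' → 338
order_id=808: ELSE → 5470
order_id=809: ELSE → 760
order_id=810: priority >= 3 → 172
order_id=811: priority >= 3 → 322
order_id=812: priority >= 3 → 184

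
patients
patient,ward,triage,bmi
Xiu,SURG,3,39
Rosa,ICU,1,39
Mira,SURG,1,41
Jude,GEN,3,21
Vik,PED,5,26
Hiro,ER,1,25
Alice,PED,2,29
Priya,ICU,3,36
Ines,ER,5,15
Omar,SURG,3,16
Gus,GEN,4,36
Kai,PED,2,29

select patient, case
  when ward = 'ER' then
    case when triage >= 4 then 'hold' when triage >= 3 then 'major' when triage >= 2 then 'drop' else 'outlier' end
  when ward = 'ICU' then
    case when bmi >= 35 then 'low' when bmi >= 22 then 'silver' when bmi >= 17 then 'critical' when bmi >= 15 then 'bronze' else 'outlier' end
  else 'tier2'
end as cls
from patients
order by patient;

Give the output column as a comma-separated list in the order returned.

tier2, tier2, outlier, hold, tier2, tier2, tier2, tier2, low, low, tier2, tier2

patient=Alice: ward='PED' → outer ELSE → tier2
patient=Gus: ward='GEN' → outer ELSE → tier2
patient=Hiro: ward='ER' → inner[ELSE] → outlier
patient=Ines: ward='ER' → inner[triage >= 4] → hold
patient=Jude: ward='GEN' → outer ELSE → tier2
patient=Kai: ward='PED' → outer ELSE → tier2
patient=Mira: ward='SURG' → outer ELSE → tier2
patient=Omar: ward='SURG' → outer ELSE → tier2
patient=Priya: ward='ICU' → inner[bmi >= 35] → low
patient=Rosa: ward='ICU' → inner[bmi >= 35] → low
patient=Vik: ward='PED' → outer ELSE → tier2
patient=Xiu: ward='SURG' → outer ELSE → tier2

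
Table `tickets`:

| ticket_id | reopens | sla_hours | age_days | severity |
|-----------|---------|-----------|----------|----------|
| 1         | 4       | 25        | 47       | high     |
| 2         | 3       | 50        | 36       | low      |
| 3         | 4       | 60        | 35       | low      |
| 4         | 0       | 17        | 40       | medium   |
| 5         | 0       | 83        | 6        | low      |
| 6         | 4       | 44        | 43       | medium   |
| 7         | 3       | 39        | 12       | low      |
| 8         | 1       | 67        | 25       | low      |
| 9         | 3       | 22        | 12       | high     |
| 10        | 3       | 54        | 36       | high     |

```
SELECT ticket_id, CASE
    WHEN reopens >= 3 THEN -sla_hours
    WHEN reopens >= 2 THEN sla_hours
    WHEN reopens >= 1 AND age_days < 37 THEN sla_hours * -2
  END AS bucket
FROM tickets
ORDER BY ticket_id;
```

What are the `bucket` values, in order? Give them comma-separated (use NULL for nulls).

ticket_id=1: reopens >= 3 → -25
ticket_id=2: reopens >= 3 → -50
ticket_id=3: reopens >= 3 → -60
ticket_id=4: (no match → NULL) → NULL
ticket_id=5: (no match → NULL) → NULL
ticket_id=6: reopens >= 3 → -44
ticket_id=7: reopens >= 3 → -39
ticket_id=8: reopens >= 1 AND age_days < 37 → -134
ticket_id=9: reopens >= 3 → -22
ticket_id=10: reopens >= 3 → -54

-25, -50, -60, NULL, NULL, -44, -39, -134, -22, -54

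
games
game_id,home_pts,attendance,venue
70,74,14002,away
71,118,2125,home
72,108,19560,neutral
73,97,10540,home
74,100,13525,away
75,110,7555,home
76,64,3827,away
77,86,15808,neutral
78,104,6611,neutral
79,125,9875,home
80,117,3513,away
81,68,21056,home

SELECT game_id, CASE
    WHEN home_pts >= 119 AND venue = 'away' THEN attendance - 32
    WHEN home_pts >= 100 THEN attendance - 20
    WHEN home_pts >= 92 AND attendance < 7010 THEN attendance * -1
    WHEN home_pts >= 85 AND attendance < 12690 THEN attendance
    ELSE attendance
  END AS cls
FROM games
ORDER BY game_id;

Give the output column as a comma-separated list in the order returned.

14002, 2105, 19540, 10540, 13505, 7535, 3827, 15808, 6591, 9855, 3493, 21056

game_id=70: ELSE → 14002
game_id=71: home_pts >= 100 → 2105
game_id=72: home_pts >= 100 → 19540
game_id=73: home_pts >= 85 AND attendance < 12690 → 10540
game_id=74: home_pts >= 100 → 13505
game_id=75: home_pts >= 100 → 7535
game_id=76: ELSE → 3827
game_id=77: ELSE → 15808
game_id=78: home_pts >= 100 → 6591
game_id=79: home_pts >= 100 → 9855
game_id=80: home_pts >= 100 → 3493
game_id=81: ELSE → 21056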